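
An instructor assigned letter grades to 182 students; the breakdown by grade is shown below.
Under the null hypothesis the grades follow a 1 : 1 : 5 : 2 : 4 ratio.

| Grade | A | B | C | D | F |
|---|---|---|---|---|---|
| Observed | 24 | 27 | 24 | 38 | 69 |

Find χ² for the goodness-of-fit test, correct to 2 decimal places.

56.03

Ratio total = 13. Expected counts: 182×1/13 = 14, 182×1/13 = 14, 182×5/13 = 70, 182×2/13 = 28, 182×4/13 = 56.
cat         O        E   (O−E)²/E
A          24       14      7.143
B          27       14     12.071
C          24       70     30.229
D          38       28      3.571
F          69       56      3.018
Sum = 56.03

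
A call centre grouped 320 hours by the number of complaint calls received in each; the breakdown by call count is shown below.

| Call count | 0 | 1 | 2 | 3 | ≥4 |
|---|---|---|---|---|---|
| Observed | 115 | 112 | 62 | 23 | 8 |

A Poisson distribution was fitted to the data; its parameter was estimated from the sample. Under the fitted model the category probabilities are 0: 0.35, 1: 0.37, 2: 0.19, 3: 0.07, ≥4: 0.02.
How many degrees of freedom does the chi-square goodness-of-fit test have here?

There are k = 5 categories and 1 parameter estimated from the data, so df = 5 − 1 − 1 = 3.

3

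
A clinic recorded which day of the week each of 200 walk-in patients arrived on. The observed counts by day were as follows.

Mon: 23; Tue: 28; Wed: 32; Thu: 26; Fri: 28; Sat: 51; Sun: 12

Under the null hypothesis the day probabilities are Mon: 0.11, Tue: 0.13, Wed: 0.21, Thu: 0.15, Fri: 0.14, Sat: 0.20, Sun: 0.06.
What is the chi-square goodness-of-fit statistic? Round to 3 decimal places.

6.139

Expected counts E_i = n·p_i: 200×0.11 = 22, 200×0.13 = 26, 200×0.21 = 42, 200×0.15 = 30, 200×0.14 = 28, 200×0.20 = 40, 200×0.06 = 12.
χ² = (23−22)²/22 + (28−26)²/26 + (32−42)²/42 + (26−30)²/30 + (28−28)²/28 + (51−40)²/40 + (12−12)²/12
   = 0.0455 + 0.1538 + 2.3810 + 0.5333 + 0.0000 + 3.0250 + 0.0000
Sum = 6.139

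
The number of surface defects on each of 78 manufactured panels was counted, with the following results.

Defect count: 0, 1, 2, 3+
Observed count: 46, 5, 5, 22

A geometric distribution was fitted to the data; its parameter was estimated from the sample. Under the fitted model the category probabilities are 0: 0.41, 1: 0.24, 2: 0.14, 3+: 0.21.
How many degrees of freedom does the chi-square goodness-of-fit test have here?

2

There are k = 4 categories and 1 parameter estimated from the data, so df = 4 − 1 − 1 = 2.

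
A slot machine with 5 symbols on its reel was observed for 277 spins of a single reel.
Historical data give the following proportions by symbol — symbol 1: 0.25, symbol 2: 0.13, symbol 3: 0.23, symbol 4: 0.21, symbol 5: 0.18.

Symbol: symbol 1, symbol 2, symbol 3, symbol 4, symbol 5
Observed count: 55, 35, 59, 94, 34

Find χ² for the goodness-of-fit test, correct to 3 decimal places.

Expected counts E_i = n·p_i: 277×0.25 = 69.25, 277×0.13 = 36.01, 277×0.23 = 63.71, 277×0.21 = 58.17, 277×0.18 = 49.86.
χ² = (55−69.25)²/69.25 + (35−36.01)²/36.01 + (59−63.71)²/63.71 + (94−58.17)²/58.17 + (34−49.86)²/49.86
   = 2.9323 + 0.0283 + 0.3482 + 22.0696 + 5.0449
Sum = 30.423

30.423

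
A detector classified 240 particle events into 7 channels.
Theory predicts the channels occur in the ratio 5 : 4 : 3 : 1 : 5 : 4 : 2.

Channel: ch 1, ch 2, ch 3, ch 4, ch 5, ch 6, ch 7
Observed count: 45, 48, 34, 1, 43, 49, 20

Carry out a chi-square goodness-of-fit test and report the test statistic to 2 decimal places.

13.74

Ratio total = 24. Expected counts: 240×5/24 = 50, 240×4/24 = 40, 240×3/24 = 30, 240×1/24 = 10, 240×5/24 = 50, 240×4/24 = 40, 240×2/24 = 20.
χ² = (45−50)²/50 + (48−40)²/40 + (34−30)²/30 + (1−10)²/10 + (43−50)²/50 + (49−40)²/40 + (20−20)²/20
   = 0.500 + 1.600 + 0.533 + 8.100 + 0.980 + 2.025 + 0.000
Sum = 13.74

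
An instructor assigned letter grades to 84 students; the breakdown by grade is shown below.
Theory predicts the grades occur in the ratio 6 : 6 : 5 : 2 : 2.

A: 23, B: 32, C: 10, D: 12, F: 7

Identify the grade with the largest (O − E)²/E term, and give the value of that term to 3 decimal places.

Ratio total = 21. Expected counts: 84×6/21 = 24, 84×6/21 = 24, 84×5/21 = 20, 84×2/21 = 8, 84×2/21 = 8.
χ² = (23−24)²/24 + (32−24)²/24 + (10−20)²/20 + (12−8)²/8 + (7−8)²/8
   = 0.0417 + 2.6667 + 5.0000 + 2.0000 + 0.1250
The largest term is for C: 5.000.

C, 5.000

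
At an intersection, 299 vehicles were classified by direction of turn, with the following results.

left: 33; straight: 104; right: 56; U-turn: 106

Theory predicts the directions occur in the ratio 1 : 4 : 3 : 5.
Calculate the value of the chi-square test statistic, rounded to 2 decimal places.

Ratio total = 13. Expected counts: 299×1/13 = 23, 299×4/13 = 92, 299×3/13 = 69, 299×5/13 = 115.
χ² = (33−23)²/23 + (104−92)²/92 + (56−69)²/69 + (106−115)²/115
   = 4.348 + 1.565 + 2.449 + 0.704
Sum = 9.07

9.07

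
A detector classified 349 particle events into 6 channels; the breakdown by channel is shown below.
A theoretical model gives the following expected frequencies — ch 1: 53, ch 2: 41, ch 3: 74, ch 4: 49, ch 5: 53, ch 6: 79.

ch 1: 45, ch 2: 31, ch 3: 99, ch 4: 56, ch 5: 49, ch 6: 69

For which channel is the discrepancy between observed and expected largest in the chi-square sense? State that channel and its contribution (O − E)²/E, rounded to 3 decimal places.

ch 1: (45 − 53)²/53 = 64/53 = 1.2075
ch 2: (31 − 41)²/41 = 100/41 = 2.4390
ch 3: (99 − 74)²/74 = 625/74 = 8.4459
ch 4: (56 − 49)²/49 = 49/49 = 1.0000
ch 5: (49 − 53)²/53 = 16/53 = 0.3019
ch 6: (69 − 79)²/79 = 100/79 = 1.2658
The largest term is for ch 3: 8.446.

ch 3, 8.446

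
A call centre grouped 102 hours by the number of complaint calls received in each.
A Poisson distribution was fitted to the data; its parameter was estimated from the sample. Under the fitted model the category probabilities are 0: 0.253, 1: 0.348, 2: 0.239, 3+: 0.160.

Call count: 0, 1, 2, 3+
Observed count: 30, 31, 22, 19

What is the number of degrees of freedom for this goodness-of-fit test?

There are k = 4 categories and 1 parameter estimated from the data, so df = 4 − 1 − 1 = 2.

2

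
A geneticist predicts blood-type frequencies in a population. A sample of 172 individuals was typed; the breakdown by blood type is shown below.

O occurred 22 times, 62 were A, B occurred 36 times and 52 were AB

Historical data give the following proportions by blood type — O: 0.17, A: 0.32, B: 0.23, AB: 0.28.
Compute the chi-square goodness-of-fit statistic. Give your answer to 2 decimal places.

3.30

Expected counts E_i = n·p_i: 172×0.17 = 29.24, 172×0.32 = 55.04, 172×0.23 = 39.56, 172×0.28 = 48.16.
cat         O        E   (O−E)²/E
O          22    29.24      1.793
A          62    55.04      0.880
B          36    39.56      0.320
AB         52    48.16      0.306
Sum = 3.30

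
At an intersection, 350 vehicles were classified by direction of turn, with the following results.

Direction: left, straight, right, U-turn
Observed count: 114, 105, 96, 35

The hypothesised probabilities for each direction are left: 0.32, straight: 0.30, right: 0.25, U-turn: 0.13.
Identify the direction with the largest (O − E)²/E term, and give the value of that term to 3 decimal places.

U-turn, 2.423

Expected counts E_i = n·p_i: 350×0.32 = 112, 350×0.30 = 105, 350×0.25 = 87.5, 350×0.13 = 45.5.
cat           O        E   (O−E)²/E
left        114      112     0.0357
straight    105      105     0.0000
right        96     87.5     0.8257
U-turn       35     45.5     2.4231
The largest term is for U-turn: 2.423.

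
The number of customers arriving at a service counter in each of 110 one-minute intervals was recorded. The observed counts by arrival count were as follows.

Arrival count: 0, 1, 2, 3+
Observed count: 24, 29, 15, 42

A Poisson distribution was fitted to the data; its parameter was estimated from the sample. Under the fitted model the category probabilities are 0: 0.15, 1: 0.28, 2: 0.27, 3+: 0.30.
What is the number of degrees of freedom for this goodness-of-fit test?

There are k = 4 categories and 1 parameter estimated from the data, so df = 4 − 1 − 1 = 2.

2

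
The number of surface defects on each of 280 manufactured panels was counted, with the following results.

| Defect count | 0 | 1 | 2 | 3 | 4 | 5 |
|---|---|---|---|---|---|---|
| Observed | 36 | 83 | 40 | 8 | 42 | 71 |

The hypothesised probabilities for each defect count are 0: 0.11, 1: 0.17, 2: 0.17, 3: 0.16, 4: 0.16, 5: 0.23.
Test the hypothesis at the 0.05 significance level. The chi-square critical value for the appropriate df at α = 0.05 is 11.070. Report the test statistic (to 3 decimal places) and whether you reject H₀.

Expected counts E_i = n·p_i: 280×0.11 = 30.8, 280×0.17 = 47.6, 280×0.17 = 47.6, 280×0.16 = 44.8, 280×0.16 = 44.8, 280×0.23 = 64.4.
0: (36 − 30.8)²/30.8 = 27.04/30.8 = 0.8779
1: (83 − 47.6)²/47.6 = 1253.16/47.6 = 26.3269
2: (40 − 47.6)²/47.6 = 57.76/47.6 = 1.2134
3: (8 − 44.8)²/44.8 = 1354.24/44.8 = 30.2286
4: (42 − 44.8)²/44.8 = 7.84/44.8 = 0.1750
5: (71 − 64.4)²/64.4 = 43.56/64.4 = 0.6764
Sum = 59.498
df = 5. Since 59.498 > 11.070, we reject H₀.

59.498; reject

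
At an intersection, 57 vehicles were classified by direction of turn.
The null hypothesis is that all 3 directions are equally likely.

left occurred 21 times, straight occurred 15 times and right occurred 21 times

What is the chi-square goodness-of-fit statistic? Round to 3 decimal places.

1.263

Expected count for each of the 3 categories: 57/3 = 19.
χ² = (21−19)²/19 + (15−19)²/19 + (21−19)²/19
   = 0.2105 + 0.8421 + 0.2105
Sum = 1.263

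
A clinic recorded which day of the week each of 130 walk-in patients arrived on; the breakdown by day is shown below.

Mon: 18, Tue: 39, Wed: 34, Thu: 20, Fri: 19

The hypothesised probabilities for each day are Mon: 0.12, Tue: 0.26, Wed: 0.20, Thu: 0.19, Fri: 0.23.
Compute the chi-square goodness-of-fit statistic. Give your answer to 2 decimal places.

8.50

Expected counts E_i = n·p_i: 130×0.12 = 15.6, 130×0.26 = 33.8, 130×0.20 = 26, 130×0.19 = 24.7, 130×0.23 = 29.9.
χ² = (18−15.6)²/15.6 + (39−33.8)²/33.8 + (34−26)²/26 + (20−24.7)²/24.7 + (19−29.9)²/29.9
   = 0.369 + 0.800 + 2.462 + 0.894 + 3.974
Sum = 8.50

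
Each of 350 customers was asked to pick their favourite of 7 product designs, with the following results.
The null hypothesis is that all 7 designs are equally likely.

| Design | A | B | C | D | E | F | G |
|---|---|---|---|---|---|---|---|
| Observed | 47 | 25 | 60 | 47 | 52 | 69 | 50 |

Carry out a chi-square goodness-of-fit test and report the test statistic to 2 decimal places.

22.16

Under H₀ each category has probability 1/7, so each expected count is 350/7 = 50.
cat         O        E   (O−E)²/E
A          47       50      0.180
B          25       50     12.500
C          60       50      2.000
D          47       50      0.180
E          52       50      0.080
F          69       50      7.220
G          50       50      0.000
Sum = 22.16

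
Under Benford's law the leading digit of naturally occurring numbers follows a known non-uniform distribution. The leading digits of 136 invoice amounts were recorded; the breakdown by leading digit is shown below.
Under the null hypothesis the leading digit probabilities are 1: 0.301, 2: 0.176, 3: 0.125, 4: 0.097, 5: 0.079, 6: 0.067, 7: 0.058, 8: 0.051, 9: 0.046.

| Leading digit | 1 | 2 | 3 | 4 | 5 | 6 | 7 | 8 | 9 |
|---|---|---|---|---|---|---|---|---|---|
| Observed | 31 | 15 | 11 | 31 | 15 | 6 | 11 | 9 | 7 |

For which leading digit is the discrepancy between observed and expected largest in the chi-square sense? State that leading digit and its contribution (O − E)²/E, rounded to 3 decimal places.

4, 24.039

Expected counts E_i = n·p_i: 136×0.301 = 40.936, 136×0.176 = 23.936, 136×0.125 = 17, 136×0.097 = 13.192, 136×0.079 = 10.744, 136×0.067 = 9.112, 136×0.058 = 7.888, 136×0.051 = 6.936, 136×0.046 = 6.256.
χ² = (31−40.936)²/40.936 + (15−23.936)²/23.936 + (11−17)²/17 + (31−13.192)²/13.192 + (15−10.744)²/10.744 + (6−9.112)²/9.112 + (11−7.888)²/7.888 + (9−6.936)²/6.936 + (7−6.256)²/6.256
   = 2.4117 + 3.3361 + 2.1176 + 24.0392 + 1.6859 + 1.0628 + 1.2278 + 0.6142 + 0.0885
The largest term is for 4: 24.039.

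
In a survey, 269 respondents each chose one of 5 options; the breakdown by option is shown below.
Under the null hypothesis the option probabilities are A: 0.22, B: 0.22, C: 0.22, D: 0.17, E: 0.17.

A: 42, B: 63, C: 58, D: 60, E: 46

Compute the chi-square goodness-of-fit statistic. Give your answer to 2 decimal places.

Expected counts E_i = n·p_i: 269×0.22 = 59.18, 269×0.22 = 59.18, 269×0.22 = 59.18, 269×0.17 = 45.73, 269×0.17 = 45.73.
χ² = (42−59.18)²/59.18 + (63−59.18)²/59.18 + (58−59.18)²/59.18 + (60−45.73)²/45.73 + (46−45.73)²/45.73
   = 4.987 + 0.247 + 0.024 + 4.453 + 0.002
Sum = 9.71

9.71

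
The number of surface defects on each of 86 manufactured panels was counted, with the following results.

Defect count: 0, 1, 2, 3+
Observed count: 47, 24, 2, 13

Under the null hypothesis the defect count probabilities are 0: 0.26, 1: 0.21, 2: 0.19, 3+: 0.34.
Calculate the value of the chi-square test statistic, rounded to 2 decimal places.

Expected counts E_i = n·p_i: 86×0.26 = 22.36, 86×0.21 = 18.06, 86×0.19 = 16.34, 86×0.34 = 29.24.
χ² = (47−22.36)²/22.36 + (24−18.06)²/18.06 + (2−16.34)²/16.34 + (13−29.24)²/29.24
   = 27.152 + 1.954 + 12.585 + 9.020
Sum = 50.71

50.71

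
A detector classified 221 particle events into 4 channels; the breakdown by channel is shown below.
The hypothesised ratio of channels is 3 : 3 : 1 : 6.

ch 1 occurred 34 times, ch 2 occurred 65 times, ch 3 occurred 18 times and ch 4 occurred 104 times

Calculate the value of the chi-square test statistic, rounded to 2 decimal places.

Ratio total = 13. Expected counts: 221×3/13 = 51, 221×3/13 = 51, 221×1/13 = 17, 221×6/13 = 102.
χ² = (34−51)²/51 + (65−51)²/51 + (18−17)²/17 + (104−102)²/102
   = 5.667 + 3.843 + 0.059 + 0.039
Sum = 9.61

9.61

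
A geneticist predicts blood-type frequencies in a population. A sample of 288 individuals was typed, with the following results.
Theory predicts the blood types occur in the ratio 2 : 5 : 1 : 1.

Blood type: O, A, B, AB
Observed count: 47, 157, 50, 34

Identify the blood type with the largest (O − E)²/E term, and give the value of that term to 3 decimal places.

Ratio total = 9. Expected counts: 288×2/9 = 64, 288×5/9 = 160, 288×1/9 = 32, 288×1/9 = 32.
O: (47 − 64)²/64 = 289/64 = 4.5156
A: (157 − 160)²/160 = 9/160 = 0.0563
B: (50 − 32)²/32 = 324/32 = 10.1250
AB: (34 − 32)²/32 = 4/32 = 0.1250
The largest term is for B: 10.125.

B, 10.125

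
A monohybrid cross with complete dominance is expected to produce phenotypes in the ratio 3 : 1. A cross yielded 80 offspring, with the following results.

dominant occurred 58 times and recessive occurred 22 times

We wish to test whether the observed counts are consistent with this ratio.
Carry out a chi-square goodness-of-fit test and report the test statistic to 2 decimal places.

0.27

Ratio total = 4. Expected counts: 80×3/4 = 60, 80×1/4 = 20.
χ² = (58−60)²/60 + (22−20)²/20
   = 0.067 + 0.200
Sum = 0.27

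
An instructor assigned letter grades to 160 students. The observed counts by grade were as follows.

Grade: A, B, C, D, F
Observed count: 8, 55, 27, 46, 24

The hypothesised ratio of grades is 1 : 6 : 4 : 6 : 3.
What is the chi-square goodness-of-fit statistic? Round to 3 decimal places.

1.885

Ratio total = 20. Expected counts: 160×1/20 = 8, 160×6/20 = 48, 160×4/20 = 32, 160×6/20 = 48, 160×3/20 = 24.
cat         O        E   (O−E)²/E
A           8        8     0.0000
B          55       48     1.0208
C          27       32     0.7813
D          46       48     0.0833
F          24       24     0.0000
Sum = 1.885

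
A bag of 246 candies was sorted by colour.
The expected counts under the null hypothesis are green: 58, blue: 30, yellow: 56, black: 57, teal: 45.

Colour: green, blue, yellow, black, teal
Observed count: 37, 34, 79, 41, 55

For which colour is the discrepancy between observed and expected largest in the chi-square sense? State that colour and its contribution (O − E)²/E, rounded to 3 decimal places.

yellow, 9.446

green: (37 − 58)²/58 = 441/58 = 7.6034
blue: (34 − 30)²/30 = 16/30 = 0.5333
yellow: (79 − 56)²/56 = 529/56 = 9.4464
black: (41 − 57)²/57 = 256/57 = 4.4912
teal: (55 − 45)²/45 = 100/45 = 2.2222
The largest term is for yellow: 9.446.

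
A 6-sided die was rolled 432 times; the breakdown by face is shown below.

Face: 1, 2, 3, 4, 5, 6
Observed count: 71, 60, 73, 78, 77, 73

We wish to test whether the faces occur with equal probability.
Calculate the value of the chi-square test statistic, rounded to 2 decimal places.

2.89

Expected count for each of the 6 categories: 432/6 = 72.
1: (71 − 72)²/72 = 1/72 = 0.014
2: (60 − 72)²/72 = 144/72 = 2.000
3: (73 − 72)²/72 = 1/72 = 0.014
4: (78 − 72)²/72 = 36/72 = 0.500
5: (77 − 72)²/72 = 25/72 = 0.347
6: (73 − 72)²/72 = 1/72 = 0.014
Sum = 2.89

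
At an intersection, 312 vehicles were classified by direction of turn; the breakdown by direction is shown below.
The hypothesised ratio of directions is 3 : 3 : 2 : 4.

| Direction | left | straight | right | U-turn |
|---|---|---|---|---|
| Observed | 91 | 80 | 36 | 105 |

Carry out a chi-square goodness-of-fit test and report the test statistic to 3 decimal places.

Ratio total = 12. Expected counts: 312×3/12 = 78, 312×3/12 = 78, 312×2/12 = 52, 312×4/12 = 104.
left: (91 − 78)²/78 = 169/78 = 2.1667
straight: (80 − 78)²/78 = 4/78 = 0.0513
right: (36 − 52)²/52 = 256/52 = 4.9231
U-turn: (105 − 104)²/104 = 1/104 = 0.0096
Sum = 7.151

7.151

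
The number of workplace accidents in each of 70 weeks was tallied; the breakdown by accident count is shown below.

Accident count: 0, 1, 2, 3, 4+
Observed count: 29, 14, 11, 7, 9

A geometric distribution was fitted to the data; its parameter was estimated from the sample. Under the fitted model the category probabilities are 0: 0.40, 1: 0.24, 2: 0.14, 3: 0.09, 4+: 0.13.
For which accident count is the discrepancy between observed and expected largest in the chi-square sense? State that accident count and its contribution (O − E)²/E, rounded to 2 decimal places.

Expected counts E_i = n·p_i: 70×0.40 = 28, 70×0.24 = 16.8, 70×0.14 = 9.8, 70×0.09 = 6.3, 70×0.13 = 9.1.
cat         O        E   (O−E)²/E
0          29       28      0.036
1          14     16.8      0.467
2          11      9.8      0.147
3           7      6.3      0.078
4+          9      9.1      0.001
The largest term is for 1: 0.47.

1, 0.47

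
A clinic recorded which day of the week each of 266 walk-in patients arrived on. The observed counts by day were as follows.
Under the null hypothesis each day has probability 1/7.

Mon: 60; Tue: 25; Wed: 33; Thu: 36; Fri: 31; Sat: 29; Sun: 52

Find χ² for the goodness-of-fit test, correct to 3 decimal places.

26.526

Under H₀ each category has probability 1/7, so each expected count is 266/7 = 38.
cat         O        E   (O−E)²/E
Mon        60       38    12.7368
Tue        25       38     4.4474
Wed        33       38     0.6579
Thu        36       38     0.1053
Fri        31       38     1.2895
Sat        29       38     2.1316
Sun        52       38     5.1579
Sum = 26.526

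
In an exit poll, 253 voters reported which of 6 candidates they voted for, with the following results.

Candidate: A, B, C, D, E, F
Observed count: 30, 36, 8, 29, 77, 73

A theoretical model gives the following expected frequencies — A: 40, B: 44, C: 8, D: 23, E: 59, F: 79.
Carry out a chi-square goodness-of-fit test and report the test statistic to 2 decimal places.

cat         O        E   (O−E)²/E
A          30       40      2.500
B          36       44      1.455
C           8        8      0.000
D          29       23      1.565
E          77       59      5.492
F          73       79      0.456
Sum = 11.47

11.47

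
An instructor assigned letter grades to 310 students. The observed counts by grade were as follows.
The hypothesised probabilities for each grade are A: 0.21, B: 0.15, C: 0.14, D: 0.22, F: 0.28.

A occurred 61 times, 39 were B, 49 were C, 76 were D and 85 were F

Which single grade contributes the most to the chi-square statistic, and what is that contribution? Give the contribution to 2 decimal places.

B, 1.21

Expected counts E_i = n·p_i: 310×0.21 = 65.1, 310×0.15 = 46.5, 310×0.14 = 43.4, 310×0.22 = 68.2, 310×0.28 = 86.8.
χ² = (61−65.1)²/65.1 + (39−46.5)²/46.5 + (49−43.4)²/43.4 + (76−68.2)²/68.2 + (85−86.8)²/86.8
   = 0.258 + 1.210 + 0.723 + 0.892 + 0.037
The largest term is for B: 1.21.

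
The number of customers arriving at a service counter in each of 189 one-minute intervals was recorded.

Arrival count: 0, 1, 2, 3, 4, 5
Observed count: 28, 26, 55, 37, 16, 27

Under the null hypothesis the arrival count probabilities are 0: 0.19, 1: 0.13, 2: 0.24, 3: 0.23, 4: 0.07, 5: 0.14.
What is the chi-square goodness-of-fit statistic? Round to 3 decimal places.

5.428

Expected counts E_i = n·p_i: 189×0.19 = 35.91, 189×0.13 = 24.57, 189×0.24 = 45.36, 189×0.23 = 43.47, 189×0.07 = 13.23, 189×0.14 = 26.46.
0: (28 − 35.91)²/35.91 = 62.5681/35.91 = 1.7424
1: (26 − 24.57)²/24.57 = 2.0449/24.57 = 0.0832
2: (55 − 45.36)²/45.36 = 92.9296/45.36 = 2.0487
3: (37 − 43.47)²/43.47 = 41.8609/43.47 = 0.9630
4: (16 − 13.23)²/13.23 = 7.6729/13.23 = 0.5800
5: (27 − 26.46)²/26.46 = 0.2916/26.46 = 0.0110
Sum = 5.428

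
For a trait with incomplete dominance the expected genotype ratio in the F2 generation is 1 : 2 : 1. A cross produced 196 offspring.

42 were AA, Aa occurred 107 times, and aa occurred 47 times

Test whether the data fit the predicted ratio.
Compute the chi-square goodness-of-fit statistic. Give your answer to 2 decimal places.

1.91

Ratio total = 4. Expected counts: 196×1/4 = 49, 196×2/4 = 98, 196×1/4 = 49.
cat         O        E   (O−E)²/E
AA         42       49      1.000
Aa        107       98      0.827
aa         47       49      0.082
Sum = 1.91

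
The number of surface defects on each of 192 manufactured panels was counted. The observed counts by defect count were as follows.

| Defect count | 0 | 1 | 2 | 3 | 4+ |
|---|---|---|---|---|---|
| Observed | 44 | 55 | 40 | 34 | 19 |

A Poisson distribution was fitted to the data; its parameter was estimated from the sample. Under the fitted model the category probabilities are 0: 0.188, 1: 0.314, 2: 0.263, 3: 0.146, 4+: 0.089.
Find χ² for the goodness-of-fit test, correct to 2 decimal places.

5.86

Expected counts E_i = n·p_i: 192×0.188 = 36.096, 192×0.314 = 60.288, 192×0.263 = 50.496, 192×0.146 = 28.032, 192×0.089 = 17.088.
χ² = (44−36.096)²/36.096 + (55−60.288)²/60.288 + (40−50.496)²/50.496 + (34−28.032)²/28.032 + (19−17.088)²/17.088
   = 1.731 + 0.464 + 2.182 + 1.271 + 0.214
Sum = 5.86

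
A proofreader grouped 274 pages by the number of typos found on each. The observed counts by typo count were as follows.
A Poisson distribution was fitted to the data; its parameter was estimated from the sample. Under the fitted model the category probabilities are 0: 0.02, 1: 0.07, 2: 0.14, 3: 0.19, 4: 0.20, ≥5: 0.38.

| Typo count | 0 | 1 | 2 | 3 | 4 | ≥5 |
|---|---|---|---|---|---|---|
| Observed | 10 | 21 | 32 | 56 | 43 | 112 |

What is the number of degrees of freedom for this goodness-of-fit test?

4

There are k = 6 categories and 1 parameter estimated from the data, so df = 6 − 1 − 1 = 4.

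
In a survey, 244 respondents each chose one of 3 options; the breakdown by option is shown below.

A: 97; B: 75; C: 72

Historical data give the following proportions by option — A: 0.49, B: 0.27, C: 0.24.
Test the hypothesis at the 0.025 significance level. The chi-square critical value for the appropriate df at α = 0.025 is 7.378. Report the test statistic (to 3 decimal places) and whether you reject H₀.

Expected counts E_i = n·p_i: 244×0.49 = 119.56, 244×0.27 = 65.88, 244×0.24 = 58.56.
A: (97 − 119.56)²/119.56 = 508.9536/119.56 = 4.2569
B: (75 − 65.88)²/65.88 = 83.1744/65.88 = 1.2625
C: (72 − 58.56)²/58.56 = 180.6336/58.56 = 3.0846
Sum = 8.604
df = 2. Since 8.604 > 7.378, we reject H₀.

8.604; reject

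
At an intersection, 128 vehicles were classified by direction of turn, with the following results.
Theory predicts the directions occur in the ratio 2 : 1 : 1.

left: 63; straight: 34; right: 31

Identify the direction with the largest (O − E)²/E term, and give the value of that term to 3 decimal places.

straight, 0.125

Ratio total = 4. Expected counts: 128×2/4 = 64, 128×1/4 = 32, 128×1/4 = 32.
left: (63 − 64)²/64 = 1/64 = 0.0156
straight: (34 − 32)²/32 = 4/32 = 0.1250
right: (31 − 32)²/32 = 1/32 = 0.0313
The largest term is for straight: 0.125.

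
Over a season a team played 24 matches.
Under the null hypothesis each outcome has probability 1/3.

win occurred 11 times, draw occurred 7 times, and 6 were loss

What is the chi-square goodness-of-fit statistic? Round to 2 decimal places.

Expected count for each of the 3 categories: 24/3 = 8.
win: (11 − 8)²/8 = 9/8 = 1.125
draw: (7 − 8)²/8 = 1/8 = 0.125
loss: (6 − 8)²/8 = 4/8 = 0.500
Sum = 1.75

1.75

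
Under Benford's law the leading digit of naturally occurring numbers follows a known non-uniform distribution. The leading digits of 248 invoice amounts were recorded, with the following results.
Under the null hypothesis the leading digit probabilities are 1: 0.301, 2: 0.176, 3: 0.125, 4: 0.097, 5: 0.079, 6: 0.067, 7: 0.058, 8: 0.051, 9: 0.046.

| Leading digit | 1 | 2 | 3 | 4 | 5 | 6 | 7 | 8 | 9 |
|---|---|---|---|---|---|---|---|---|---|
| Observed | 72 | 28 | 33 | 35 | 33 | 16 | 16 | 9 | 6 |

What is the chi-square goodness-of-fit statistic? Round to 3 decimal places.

Expected counts E_i = n·p_i: 248×0.301 = 74.648, 248×0.176 = 43.648, 248×0.125 = 31, 248×0.097 = 24.056, 248×0.079 = 19.592, 248×0.067 = 16.616, 248×0.058 = 14.384, 248×0.051 = 12.648, 248×0.046 = 11.408.
cat         O        E   (O−E)²/E
1          72   74.648     0.0939
2          28   43.648     5.6099
3          33       31     0.1290
4          35   24.056     4.9788
5          33   19.592     9.1759
6          16   16.616     0.0228
7          16   14.384     0.1816
8           9   12.648     1.0522
9           6   11.408     2.5637
Sum = 23.808

23.808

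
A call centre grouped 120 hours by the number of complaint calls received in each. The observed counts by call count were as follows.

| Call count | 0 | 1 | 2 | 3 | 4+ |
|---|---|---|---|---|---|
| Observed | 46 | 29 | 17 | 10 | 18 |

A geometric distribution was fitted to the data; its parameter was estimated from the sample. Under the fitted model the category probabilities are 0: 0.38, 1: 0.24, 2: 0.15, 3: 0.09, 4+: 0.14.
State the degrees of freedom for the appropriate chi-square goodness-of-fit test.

There are k = 5 categories and 1 parameter estimated from the data, so df = 5 − 1 − 1 = 3.

3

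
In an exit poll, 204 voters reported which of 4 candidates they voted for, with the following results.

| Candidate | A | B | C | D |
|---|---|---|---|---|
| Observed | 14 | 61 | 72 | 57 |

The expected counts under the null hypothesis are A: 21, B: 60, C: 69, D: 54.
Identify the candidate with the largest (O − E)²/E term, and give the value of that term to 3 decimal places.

A, 2.333

χ² = (14−21)²/21 + (61−60)²/60 + (72−69)²/69 + (57−54)²/54
   = 2.3333 + 0.0167 + 0.1304 + 0.1667
The largest term is for A: 2.333.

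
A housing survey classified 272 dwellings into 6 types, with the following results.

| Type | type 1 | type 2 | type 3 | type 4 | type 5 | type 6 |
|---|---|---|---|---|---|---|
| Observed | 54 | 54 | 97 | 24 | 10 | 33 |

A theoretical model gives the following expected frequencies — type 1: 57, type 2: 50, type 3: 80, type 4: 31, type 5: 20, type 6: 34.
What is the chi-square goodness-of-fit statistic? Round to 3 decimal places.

10.700

type 1: (54 − 57)²/57 = 9/57 = 0.1579
type 2: (54 − 50)²/50 = 16/50 = 0.3200
type 3: (97 − 80)²/80 = 289/80 = 3.6125
type 4: (24 − 31)²/31 = 49/31 = 1.5806
type 5: (10 − 20)²/20 = 100/20 = 5.0000
type 6: (33 − 34)²/34 = 1/34 = 0.0294
Sum = 10.700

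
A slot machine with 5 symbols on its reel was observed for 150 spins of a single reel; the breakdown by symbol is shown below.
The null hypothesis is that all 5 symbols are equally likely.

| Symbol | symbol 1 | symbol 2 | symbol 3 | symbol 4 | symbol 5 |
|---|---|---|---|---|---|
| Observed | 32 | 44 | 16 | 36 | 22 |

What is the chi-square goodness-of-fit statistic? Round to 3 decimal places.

Under H₀ each category has probability 1/5, so each expected count is 150/5 = 30.
χ² = (32−30)²/30 + (44−30)²/30 + (16−30)²/30 + (36−30)²/30 + (22−30)²/30
   = 0.1333 + 6.5333 + 6.5333 + 1.2000 + 2.1333
Sum = 16.533

16.533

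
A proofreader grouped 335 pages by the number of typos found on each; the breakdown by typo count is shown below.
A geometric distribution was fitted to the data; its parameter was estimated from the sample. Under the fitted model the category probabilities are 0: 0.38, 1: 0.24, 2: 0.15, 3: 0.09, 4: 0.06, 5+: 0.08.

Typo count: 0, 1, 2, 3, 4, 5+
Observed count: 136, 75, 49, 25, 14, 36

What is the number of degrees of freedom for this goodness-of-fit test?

There are k = 6 categories and 1 parameter estimated from the data, so df = 6 − 1 − 1 = 4.

4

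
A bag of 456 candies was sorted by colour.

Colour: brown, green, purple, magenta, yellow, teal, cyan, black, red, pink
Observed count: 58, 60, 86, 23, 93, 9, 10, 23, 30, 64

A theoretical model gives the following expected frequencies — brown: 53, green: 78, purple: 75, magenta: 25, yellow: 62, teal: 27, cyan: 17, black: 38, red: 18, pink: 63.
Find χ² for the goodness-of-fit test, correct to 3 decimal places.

50.718

χ² = (58−53)²/53 + (60−78)²/78 + (86−75)²/75 + (23−25)²/25 + (93−62)²/62 + (9−27)²/27 + (10−17)²/17 + (23−38)²/38 + (30−18)²/18 + (64−63)²/63
   = 0.4717 + 4.1538 + 1.6133 + 0.1600 + 15.5000 + 12.0000 + 2.8824 + 5.9211 + 8.0000 + 0.0159
Sum = 50.718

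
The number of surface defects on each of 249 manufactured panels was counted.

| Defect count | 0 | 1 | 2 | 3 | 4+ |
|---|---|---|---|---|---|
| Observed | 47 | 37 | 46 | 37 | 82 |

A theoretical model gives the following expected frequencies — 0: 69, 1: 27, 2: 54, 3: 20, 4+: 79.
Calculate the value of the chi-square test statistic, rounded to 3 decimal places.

cat         O        E   (O−E)²/E
0          47       69     7.0145
1          37       27     3.7037
2          46       54     1.1852
3          37       20    14.4500
4+         82       79     0.1139
Sum = 26.467

26.467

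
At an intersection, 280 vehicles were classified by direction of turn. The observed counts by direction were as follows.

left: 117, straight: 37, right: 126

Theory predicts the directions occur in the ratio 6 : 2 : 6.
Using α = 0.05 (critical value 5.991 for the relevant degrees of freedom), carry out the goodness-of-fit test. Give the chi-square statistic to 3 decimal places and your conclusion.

0.600; do not reject

Ratio total = 14. Expected counts: 280×6/14 = 120, 280×2/14 = 40, 280×6/14 = 120.
χ² = (117−120)²/120 + (37−40)²/40 + (126−120)²/120
   = 0.0750 + 0.2250 + 0.3000
Sum = 0.600
df = 2. Since 0.600 < 5.991, we do not reject H₀.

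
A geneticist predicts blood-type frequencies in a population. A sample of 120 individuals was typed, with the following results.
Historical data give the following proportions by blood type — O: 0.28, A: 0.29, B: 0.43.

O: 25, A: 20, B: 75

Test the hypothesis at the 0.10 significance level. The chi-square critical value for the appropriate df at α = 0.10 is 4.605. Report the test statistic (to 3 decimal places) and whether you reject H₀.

19.107; reject

Expected counts E_i = n·p_i: 120×0.28 = 33.6, 120×0.29 = 34.8, 120×0.43 = 51.6.
χ² = (25−33.6)²/33.6 + (20−34.8)²/34.8 + (75−51.6)²/51.6
   = 2.2012 + 6.2943 + 10.6116
Sum = 19.107
df = 2. Since 19.107 > 4.605, we reject H₀.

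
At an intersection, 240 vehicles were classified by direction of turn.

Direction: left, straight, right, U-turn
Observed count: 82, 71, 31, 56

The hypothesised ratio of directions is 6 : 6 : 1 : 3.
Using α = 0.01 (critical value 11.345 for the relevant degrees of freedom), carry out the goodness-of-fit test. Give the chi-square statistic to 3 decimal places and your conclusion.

Ratio total = 16. Expected counts: 240×6/16 = 90, 240×6/16 = 90, 240×1/16 = 15, 240×3/16 = 45.
χ² = (82−90)²/90 + (71−90)²/90 + (31−15)²/15 + (56−45)²/45
   = 0.7111 + 4.0111 + 17.0667 + 2.6889
Sum = 24.478
df = 3. Since 24.478 > 11.345, we reject H₀.

24.478; reject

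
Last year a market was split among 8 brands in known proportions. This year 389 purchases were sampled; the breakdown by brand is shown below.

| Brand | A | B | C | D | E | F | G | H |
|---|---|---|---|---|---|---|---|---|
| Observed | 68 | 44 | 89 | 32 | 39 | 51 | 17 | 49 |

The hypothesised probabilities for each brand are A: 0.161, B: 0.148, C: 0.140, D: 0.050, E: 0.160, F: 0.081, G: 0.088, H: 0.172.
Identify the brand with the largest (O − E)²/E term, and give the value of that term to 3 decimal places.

Expected counts E_i = n·p_i: 389×0.161 = 62.629, 389×0.148 = 57.572, 389×0.140 = 54.46, 389×0.050 = 19.45, 389×0.160 = 62.24, 389×0.081 = 31.509, 389×0.088 = 34.232, 389×0.172 = 66.908.
χ² = (68−62.629)²/62.629 + (44−57.572)²/57.572 + (89−54.46)²/54.46 + (32−19.45)²/19.45 + (39−62.24)²/62.24 + (51−31.509)²/31.509 + (17−34.232)²/34.232 + (49−66.908)²/66.908
   = 0.4606 + 3.1995 + 21.9062 + 8.0978 + 8.6777 + 12.0568 + 8.6744 + 4.7931
The largest term is for C: 21.906.

C, 21.906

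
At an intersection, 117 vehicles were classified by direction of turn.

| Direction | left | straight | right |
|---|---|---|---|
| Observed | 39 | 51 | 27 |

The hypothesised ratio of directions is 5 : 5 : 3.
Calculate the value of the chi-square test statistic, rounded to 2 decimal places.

Ratio total = 13. Expected counts: 117×5/13 = 45, 117×5/13 = 45, 117×3/13 = 27.
χ² = (39−45)²/45 + (51−45)²/45 + (27−27)²/27
   = 0.800 + 0.800 + 0.000
Sum = 1.60

1.60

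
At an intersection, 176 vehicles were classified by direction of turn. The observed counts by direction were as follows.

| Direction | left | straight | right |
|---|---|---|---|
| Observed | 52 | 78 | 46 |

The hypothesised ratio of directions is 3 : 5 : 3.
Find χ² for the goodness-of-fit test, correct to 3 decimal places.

0.467

Ratio total = 11. Expected counts: 176×3/11 = 48, 176×5/11 = 80, 176×3/11 = 48.
χ² = (52−48)²/48 + (78−80)²/80 + (46−48)²/48
   = 0.3333 + 0.0500 + 0.0833
Sum = 0.467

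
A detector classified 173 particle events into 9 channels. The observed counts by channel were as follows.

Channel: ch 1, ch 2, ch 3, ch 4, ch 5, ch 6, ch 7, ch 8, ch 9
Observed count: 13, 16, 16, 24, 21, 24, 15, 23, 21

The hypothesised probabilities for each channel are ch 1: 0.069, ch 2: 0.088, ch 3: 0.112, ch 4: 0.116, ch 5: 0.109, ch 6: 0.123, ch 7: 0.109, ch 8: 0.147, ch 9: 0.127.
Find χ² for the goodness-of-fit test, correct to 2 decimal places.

3.15

Expected counts E_i = n·p_i: 173×0.069 = 11.937, 173×0.088 = 15.224, 173×0.112 = 19.376, 173×0.116 = 20.068, 173×0.109 = 18.857, 173×0.123 = 21.279, 173×0.109 = 18.857, 173×0.147 = 25.431, 173×0.127 = 21.971.
ch 1: (13 − 11.937)²/11.937 = 1.129969/11.937 = 0.095
ch 2: (16 − 15.224)²/15.224 = 0.602176/15.224 = 0.040
ch 3: (16 − 19.376)²/19.376 = 11.397376/19.376 = 0.588
ch 4: (24 − 20.068)²/20.068 = 15.460624/20.068 = 0.770
ch 5: (21 − 18.857)²/18.857 = 4.592449/18.857 = 0.244
ch 6: (24 − 21.279)²/21.279 = 7.403841/21.279 = 0.348
ch 7: (15 − 18.857)²/18.857 = 14.876449/18.857 = 0.789
ch 8: (23 − 25.431)²/25.431 = 5.909761/25.431 = 0.232
ch 9: (21 − 21.971)²/21.971 = 0.942841/21.971 = 0.043
Sum = 3.15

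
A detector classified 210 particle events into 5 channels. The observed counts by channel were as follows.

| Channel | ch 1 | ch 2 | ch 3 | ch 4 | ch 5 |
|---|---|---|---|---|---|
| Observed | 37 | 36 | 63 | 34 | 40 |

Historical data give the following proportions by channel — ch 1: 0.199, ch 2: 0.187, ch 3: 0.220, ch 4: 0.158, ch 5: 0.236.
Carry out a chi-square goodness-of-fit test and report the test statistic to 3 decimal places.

Expected counts E_i = n·p_i: 210×0.199 = 41.79, 210×0.187 = 39.27, 210×0.220 = 46.2, 210×0.158 = 33.18, 210×0.236 = 49.56.
χ² = (37−41.79)²/41.79 + (36−39.27)²/39.27 + (63−46.2)²/46.2 + (34−33.18)²/33.18 + (40−49.56)²/49.56
   = 0.5490 + 0.2723 + 6.1091 + 0.0203 + 1.8441
Sum = 8.795

8.795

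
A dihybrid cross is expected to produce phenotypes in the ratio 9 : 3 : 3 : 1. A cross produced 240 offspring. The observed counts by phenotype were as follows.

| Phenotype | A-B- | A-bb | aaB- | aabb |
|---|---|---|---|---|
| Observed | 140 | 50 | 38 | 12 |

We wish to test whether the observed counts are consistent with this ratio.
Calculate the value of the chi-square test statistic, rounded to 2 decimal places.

Ratio total = 16. Expected counts: 240×9/16 = 135, 240×3/16 = 45, 240×3/16 = 45, 240×1/16 = 15.
A-B-: (140 − 135)²/135 = 25/135 = 0.185
A-bb: (50 − 45)²/45 = 25/45 = 0.556
aaB-: (38 − 45)²/45 = 49/45 = 1.089
aabb: (12 − 15)²/15 = 9/15 = 0.600
Sum = 2.43

2.43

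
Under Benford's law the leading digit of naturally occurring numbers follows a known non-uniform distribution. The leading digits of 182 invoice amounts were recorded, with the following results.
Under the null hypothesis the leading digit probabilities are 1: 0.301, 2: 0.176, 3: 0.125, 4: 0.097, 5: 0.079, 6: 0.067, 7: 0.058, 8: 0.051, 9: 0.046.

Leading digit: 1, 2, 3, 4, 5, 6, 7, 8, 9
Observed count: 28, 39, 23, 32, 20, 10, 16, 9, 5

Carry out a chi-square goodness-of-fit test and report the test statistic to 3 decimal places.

33.037

Expected counts E_i = n·p_i: 182×0.301 = 54.782, 182×0.176 = 32.032, 182×0.125 = 22.75, 182×0.097 = 17.654, 182×0.079 = 14.378, 182×0.067 = 12.194, 182×0.058 = 10.556, 182×0.051 = 9.282, 182×0.046 = 8.372.
cat         O        E   (O−E)²/E
1          28   54.782    13.0933
2          39   32.032     1.5158
3          23    22.75     0.0027
4          32   17.654    11.6579
5          20   14.378     2.1983
6          10   12.194     0.3948
7          16   10.556     2.8076
8           9    9.282     0.0086
9           5    8.372     1.3581
Sum = 33.037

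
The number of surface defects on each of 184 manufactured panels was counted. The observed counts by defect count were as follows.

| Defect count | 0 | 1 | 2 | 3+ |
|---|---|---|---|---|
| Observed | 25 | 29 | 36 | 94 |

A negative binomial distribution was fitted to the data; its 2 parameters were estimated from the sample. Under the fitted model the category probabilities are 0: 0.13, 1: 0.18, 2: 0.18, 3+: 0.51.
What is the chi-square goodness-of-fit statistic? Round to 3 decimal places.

0.812

Expected counts E_i = n·p_i: 184×0.13 = 23.92, 184×0.18 = 33.12, 184×0.18 = 33.12, 184×0.51 = 93.84.
χ² = (25−23.92)²/23.92 + (29−33.12)²/33.12 + (36−33.12)²/33.12 + (94−93.84)²/93.84
   = 0.0488 + 0.5125 + 0.2504 + 0.0003
Sum = 0.812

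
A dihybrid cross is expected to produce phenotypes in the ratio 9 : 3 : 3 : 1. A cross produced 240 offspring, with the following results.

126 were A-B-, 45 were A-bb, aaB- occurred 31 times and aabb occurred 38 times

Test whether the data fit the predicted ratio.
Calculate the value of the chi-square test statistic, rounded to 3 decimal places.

40.222

Ratio total = 16. Expected counts: 240×9/16 = 135, 240×3/16 = 45, 240×3/16 = 45, 240×1/16 = 15.
A-B-: (126 − 135)²/135 = 81/135 = 0.6000
A-bb: (45 − 45)²/45 = 0/45 = 0.0000
aaB-: (31 − 45)²/45 = 196/45 = 4.3556
aabb: (38 − 15)²/15 = 529/15 = 35.2667
Sum = 40.222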